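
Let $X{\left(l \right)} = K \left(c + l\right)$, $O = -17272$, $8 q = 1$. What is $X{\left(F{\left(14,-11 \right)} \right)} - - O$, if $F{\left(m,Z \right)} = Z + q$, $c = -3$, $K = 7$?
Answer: $- \frac{138953}{8} \approx -17369.0$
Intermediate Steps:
$q = \frac{1}{8}$ ($q = \frac{1}{8} \cdot 1 = \frac{1}{8} \approx 0.125$)
$F{\left(m,Z \right)} = \frac{1}{8} + Z$ ($F{\left(m,Z \right)} = Z + \frac{1}{8} = \frac{1}{8} + Z$)
$X{\left(l \right)} = -21 + 7 l$ ($X{\left(l \right)} = 7 \left(-3 + l\right) = -21 + 7 l$)
$X{\left(F{\left(14,-11 \right)} \right)} - - O = \left(-21 + 7 \left(\frac{1}{8} - 11\right)\right) - \left(-1\right) \left(-17272\right) = \left(-21 + 7 \left(- \frac{87}{8}\right)\right) - 17272 = \left(-21 - \frac{609}{8}\right) - 17272 = - \frac{777}{8} - 17272 = - \frac{138953}{8}$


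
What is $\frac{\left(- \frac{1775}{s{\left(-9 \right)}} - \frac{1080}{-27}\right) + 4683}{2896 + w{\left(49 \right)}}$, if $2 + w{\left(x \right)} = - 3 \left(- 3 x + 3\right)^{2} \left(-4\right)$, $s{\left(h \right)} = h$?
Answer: $\frac{22141}{1132767} \approx 0.019546$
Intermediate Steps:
$w{\left(x \right)} = -2 + 12 \left(3 - 3 x\right)^{2}$ ($w{\left(x \right)} = -2 + - 3 \left(- 3 x + 3\right)^{2} \left(-4\right) = -2 + - 3 \left(3 - 3 x\right)^{2} \left(-4\right) = -2 + 12 \left(3 - 3 x\right)^{2}$)
$\frac{\left(- \frac{1775}{s{\left(-9 \right)}} - \frac{1080}{-27}\right) + 4683}{2896 + w{\left(49 \right)}} = \frac{\left(- \frac{1775}{-9} - \frac{1080}{-27}\right) + 4683}{2896 - \left(2 - 108 \left(-1 + 49\right)^{2}\right)} = \frac{\left(\left(-1775\right) \left(- \frac{1}{9}\right) - -40\right) + 4683}{2896 - \left(2 - 108 \cdot 48^{2}\right)} = \frac{\left(\frac{1775}{9} + 40\right) + 4683}{2896 + \left(-2 + 108 \cdot 2304\right)} = \frac{\frac{2135}{9} + 4683}{2896 + \left(-2 + 248832\right)} = \frac{44282}{9 \left(2896 + 248830\right)} = \frac{44282}{9 \cdot 251726} = \frac{44282}{9} \cdot \frac{1}{251726} = \frac{22141}{1132767}$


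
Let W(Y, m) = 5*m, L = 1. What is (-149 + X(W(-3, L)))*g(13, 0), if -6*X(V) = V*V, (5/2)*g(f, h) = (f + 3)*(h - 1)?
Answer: 14704/15 ≈ 980.27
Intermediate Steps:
g(f, h) = 2*(-1 + h)*(3 + f)/5 (g(f, h) = 2*((f + 3)*(h - 1))/5 = 2*((3 + f)*(-1 + h))/5 = 2*((-1 + h)*(3 + f))/5 = 2*(-1 + h)*(3 + f)/5)
X(V) = -V**2/6 (X(V) = -V*V/6 = -V**2/6)
(-149 + X(W(-3, L)))*g(13, 0) = (-149 - (5*1)**2/6)*(-6/5 - 2/5*13 + (6/5)*0 + (2/5)*13*0) = (-149 - 1/6*5**2)*(-6/5 - 26/5 + 0 + 0) = (-149 - 1/6*25)*(-32/5) = (-149 - 25/6)*(-32/5) = -919/6*(-32/5) = 14704/15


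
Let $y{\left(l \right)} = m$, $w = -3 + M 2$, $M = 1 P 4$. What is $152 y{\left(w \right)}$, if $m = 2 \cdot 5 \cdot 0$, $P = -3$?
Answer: $0$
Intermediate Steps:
$M = -12$ ($M = 1 \left(-3\right) 4 = \left(-3\right) 4 = -12$)
$m = 0$ ($m = 10 \cdot 0 = 0$)
$w = -27$ ($w = -3 - 24 = -27$)
$y{\left(l \right)} = 0$
$152 y{\left(w \right)} = 152 \cdot 0 = 0$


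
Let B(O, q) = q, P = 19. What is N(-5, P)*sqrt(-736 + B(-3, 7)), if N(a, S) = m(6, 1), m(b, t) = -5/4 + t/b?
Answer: -117*I/4 ≈ -29.25*I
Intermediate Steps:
m(b, t) = -5/4 + t/b (m(b, t) = -5*1/4 + t/b = -5/4 + t/b)
N(a, S) = -13/12 (N(a, S) = -5/4 + 1/6 = -13/12)
N(-5, P)*sqrt(-736 + B(-3, 7)) = -13*sqrt(-736 + 7)/12 = -117*I/4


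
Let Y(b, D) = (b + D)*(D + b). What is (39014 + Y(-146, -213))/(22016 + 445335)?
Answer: 167895/467351 ≈ 0.35925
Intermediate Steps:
Y(b, D) = (D + b)² (Y(b, D) = (D + b)*(D + b) = (D + b)²)
(39014 + Y(-146, -213))/(22016 + 445335) = (39014 + (-213 - 146)²)/(22016 + 445335) = (39014 + (-359)²)/467351 = (39014 + 128881)*(1/467351) = 167895*(1/467351) = 167895/467351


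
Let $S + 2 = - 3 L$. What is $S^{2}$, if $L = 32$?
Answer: $9604$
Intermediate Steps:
$S = -98$ ($S = -2 - 96 = -98$)
$S^{2} = \left(-98\right)^{2} = 9604$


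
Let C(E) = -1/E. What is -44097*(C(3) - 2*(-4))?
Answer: -338077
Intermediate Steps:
-44097*(C(3) - 2*(-4)) = -44097*(-1/3 - 2*(-4)) = -44097*(-1*1/3 + 8) = -44097*(-1/3 + 8) = -44097*23/3 = -338077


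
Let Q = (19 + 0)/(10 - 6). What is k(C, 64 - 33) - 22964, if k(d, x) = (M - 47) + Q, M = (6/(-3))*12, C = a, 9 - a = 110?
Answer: -92121/4 ≈ -23030.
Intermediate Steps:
a = -101 (a = 9 - 1*110 = 9 - 110 = -101)
C = -101
Q = 19/4 ≈ 4.7500
M = -24 (M = (6*(-⅓))*12 = -2*12 = -24)
k(d, x) = -265/4 (k(d, x) = (-24 - 47) + 19/4 = -71 + 19/4 = -265/4)
k(C, 64 - 33) - 22964 = -265/4 - 22964 = -92121/4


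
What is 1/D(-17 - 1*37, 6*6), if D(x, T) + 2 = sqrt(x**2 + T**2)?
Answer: 1/2104 + 9*sqrt(13)/2104 ≈ 0.015898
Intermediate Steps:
D(x, T) = -2 + sqrt(T**2 + x**2) (D(x, T) = -2 + sqrt(x**2 + T**2) = -2 + sqrt(T**2 + x**2))
1/D(-17 - 1*37, 6*6) = 1/(-2 + sqrt((6*6)**2 + (-17 - 1*37)**2)) = 1/(-2 + sqrt(36**2 + (-17 - 37)**2)) = 1/(-2 + sqrt(1296 + (-54)**2)) = 1/(-2 + sqrt(1296 + 2916)) = 1/(-2 + sqrt(4212)) = 1/(-2 + 18*sqrt(13))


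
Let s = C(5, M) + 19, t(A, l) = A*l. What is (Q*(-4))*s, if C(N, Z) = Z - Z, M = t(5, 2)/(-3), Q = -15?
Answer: 1140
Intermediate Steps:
M = -10/3 (M = (5*2)/(-3) = 10*(-⅓) = -10/3 ≈ -3.3333)
C(N, Z) = 0
s = 19 (s = 0 + 19 = 19)
(Q*(-4))*s = -15*(-4)*19 = 60*19 = 1140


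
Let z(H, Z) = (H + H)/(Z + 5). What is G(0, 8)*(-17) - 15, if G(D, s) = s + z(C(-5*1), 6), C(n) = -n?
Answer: -1831/11 ≈ -166.45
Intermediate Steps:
z(H, Z) = 2*H/(5 + Z) (z(H, Z) = (2*H)/(5 + Z) = 2*H/(5 + Z))
G(D, s) = 10/11 + s (G(D, s) = s + 2*(-(-5))/(5 + 6) = s + 2*(-1*(-5))/11 = s + 2*5*(1/11) = s + 10/11 = 10/11 + s)
G(0, 8)*(-17) - 15 = (10/11 + 8)*(-17) - 15 = (98/11)*(-17) - 15 = -1666/11 - 15 = -1831/11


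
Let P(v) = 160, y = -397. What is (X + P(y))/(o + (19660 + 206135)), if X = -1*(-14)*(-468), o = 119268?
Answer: -6392/345063 ≈ -0.018524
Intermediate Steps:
X = -6552 (X = 14*(-468) = -6552)
(X + P(y))/(o + (19660 + 206135)) = (-6552 + 160)/(119268 + (19660 + 206135)) = -6392/(119268 + 225795) = -6392/345063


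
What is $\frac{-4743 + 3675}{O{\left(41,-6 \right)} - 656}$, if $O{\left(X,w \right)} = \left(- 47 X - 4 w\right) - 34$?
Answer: $\frac{1068}{2593} \approx 0.41188$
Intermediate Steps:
$O{\left(X,w \right)} = -34 - 47 X - 4 w$
$\frac{-4743 + 3675}{O{\left(41,-6 \right)} - 656} = \frac{-4743 + 3675}{\left(-34 - 1927 - -24\right) - 656} = - \frac{1068}{\left(-34 - 1927 + 24\right) - 656} = - \frac{1068}{-1937 - 656} = - \frac{1068}{-2593} = \left(-1068\right) \left(- \frac{1}{2593}\right) = \frac{1068}{2593}$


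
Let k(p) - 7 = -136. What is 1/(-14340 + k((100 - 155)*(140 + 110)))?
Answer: -1/14469 ≈ -6.9113e-5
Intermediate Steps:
k(p) = -129 (k(p) = 7 - 136 = -129)
1/(-14340 + k((100 - 155)*(140 + 110))) = 1/(-14340 - 129) = 1/(-14469) = -1/14469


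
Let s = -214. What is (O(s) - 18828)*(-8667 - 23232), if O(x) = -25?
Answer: 601391847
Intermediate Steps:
(O(s) - 18828)*(-8667 - 23232) = (-25 - 18828)*(-8667 - 23232) = -18853*(-31899) = 601391847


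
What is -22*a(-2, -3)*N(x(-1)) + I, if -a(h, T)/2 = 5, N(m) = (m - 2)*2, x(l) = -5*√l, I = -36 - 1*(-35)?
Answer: -881 - 2200*I ≈ -881.0 - 2200.0*I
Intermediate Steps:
I = -1 (I = -36 + 35 = -1)
N(m) = -4 + 2*m (N(m) = (-2 + m)*2 = -4 + 2*m)
a(h, T) = -10 (a(h, T) = -2*5 = -10)
-22*a(-2, -3)*N(x(-1)) + I = -(-220)*(-4 + 2*(-5*I)) - 1 = -(-220)*(-4 - 10*I) - 1 = -22*(40 + 100*I) - 1 = (-880 - 2200*I) - 1 = -881 - 2200*I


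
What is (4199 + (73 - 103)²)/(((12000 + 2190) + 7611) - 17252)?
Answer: 5099/4549 ≈ 1.1209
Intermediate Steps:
(4199 + (73 - 103)²)/(((12000 + 2190) + 7611) - 17252) = (4199 + (-30)²)/((14190 + 7611) - 17252) = (4199 + 900)/(21801 - 17252) = 5099/4549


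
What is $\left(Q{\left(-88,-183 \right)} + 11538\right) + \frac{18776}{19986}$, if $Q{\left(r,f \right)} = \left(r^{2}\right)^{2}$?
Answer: $\frac{599390881870}{9993} \approx 5.9981 \cdot 10^{7}$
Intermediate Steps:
$Q{\left(r,f \right)} = r^{4}$
$\left(Q{\left(-88,-183 \right)} + 11538\right) + \frac{18776}{19986} = \left(\left(-88\right)^{4} + 11538\right) + \frac{18776}{19986} = \left(59969536 + 11538\right) + 18776 \cdot \frac{1}{19986} = 59981074 + \frac{9388}{9993} = \frac{599390881870}{9993}$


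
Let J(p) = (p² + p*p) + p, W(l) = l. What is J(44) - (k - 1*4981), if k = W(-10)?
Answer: 8907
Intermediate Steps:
k = -10
J(p) = p + 2*p² (J(p) = (p² + p²) + p = 2*p² + p = p + 2*p²)
J(44) - (k - 1*4981) = 44*(1 + 2*44) - (-10 - 1*4981) = 44*(1 + 88) - (-10 - 4981) = 44*89 - 1*(-4991) = 3916 + 4991 = 8907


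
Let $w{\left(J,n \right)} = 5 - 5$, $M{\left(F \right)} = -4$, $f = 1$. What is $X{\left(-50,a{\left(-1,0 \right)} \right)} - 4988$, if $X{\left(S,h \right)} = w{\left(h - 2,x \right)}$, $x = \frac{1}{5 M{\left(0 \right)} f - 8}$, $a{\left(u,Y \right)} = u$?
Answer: $-4988$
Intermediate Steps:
$x = - \frac{1}{28}$ ($x = \frac{1}{5 \left(-4\right) 1 - 8} = \frac{1}{\left(-20\right) 1 - 8} = \frac{1}{-20 - 8} = \frac{1}{-28} = - \frac{1}{28} \approx -0.035714$)
$w{\left(J,n \right)} = 0$
$X{\left(S,h \right)} = 0$
$X{\left(-50,a{\left(-1,0 \right)} \right)} - 4988 = 0 - 4988 = -4988$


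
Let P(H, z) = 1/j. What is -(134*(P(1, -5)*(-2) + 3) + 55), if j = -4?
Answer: -524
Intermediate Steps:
P(H, z) = -¼ (P(H, z) = 1/(-4) = -¼)
-(134*(P(1, -5)*(-2) + 3) + 55) = -(134*(-¼*(-2) + 3) + 55) = -(134*(½ + 3) + 55) = -(134*(7/2) + 55) = -(469 + 55) = -1*524 = -524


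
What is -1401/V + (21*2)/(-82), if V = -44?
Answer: 56517/1804 ≈ 31.329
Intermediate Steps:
-1401/V + (21*2)/(-82) = -1401/(-44) + (21*2)/(-82) = -1401*(-1/44) + 42*(-1/82) = 1401/44 - 21/41 = 56517/1804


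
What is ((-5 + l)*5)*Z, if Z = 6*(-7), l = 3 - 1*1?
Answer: 630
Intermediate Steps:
l = 2 (l = 3 - 1 = 2)
Z = -42
((-5 + l)*5)*Z = ((-5 + 2)*5)*(-42) = -3*5*(-42) = -15*(-42) = 630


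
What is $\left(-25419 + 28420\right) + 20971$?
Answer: $23972$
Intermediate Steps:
$\left(-25419 + 28420\right) + 20971 = 3001 + 20971 = 23972$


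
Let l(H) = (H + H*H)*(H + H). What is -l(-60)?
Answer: 424800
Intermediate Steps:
l(H) = 2*H*(H + H**2) (l(H) = (H + H**2)*(2*H) = 2*H*(H + H**2))
-l(-60) = -2*(-60)**2*(1 - 60) = -2*3600*(-59) = -1*(-424800) = 424800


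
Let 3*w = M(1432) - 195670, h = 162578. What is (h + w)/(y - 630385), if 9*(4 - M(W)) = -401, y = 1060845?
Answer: 2629013/11622420 ≈ 0.22620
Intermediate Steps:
M(W) = 437/9 (M(W) = 4 - ⅑*(-401) = 4 + 401/9 = 437/9)
w = -1760593/27 (w = (437/9 - 195670)/3 = (⅓)*(-1760593/9) = -1760593/27 ≈ -65207.)
(h + w)/(y - 630385) = (162578 - 1760593/27)/(1060845 - 630385) = (2629013/27)/430460 = (2629013/27)*(1/430460) = 2629013/11622420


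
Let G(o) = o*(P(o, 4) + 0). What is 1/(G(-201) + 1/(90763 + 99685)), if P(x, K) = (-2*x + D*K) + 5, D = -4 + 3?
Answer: -190448/15426859343 ≈ -1.2345e-5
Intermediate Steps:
D = -1
P(x, K) = 5 - K - 2*x (P(x, K) = (-2*x - K) + 5 = (-K - 2*x) + 5 = 5 - K - 2*x)
G(o) = o*(1 - 2*o) (G(o) = o*((5 - 1*4 - 2*o) + 0) = o*((5 - 4 - 2*o) + 0) = o*((1 - 2*o) + 0) = o*(1 - 2*o))
1/(G(-201) + 1/(90763 + 99685)) = 1/(-201*(1 - 2*(-201)) + 1/(90763 + 99685)) = 1/(-201*(1 + 402) + 1/190448) = 1/(-201*403 + 1/190448) = 1/(-81003 + 1/190448) = 1/(-15426859343/190448) = -190448/15426859343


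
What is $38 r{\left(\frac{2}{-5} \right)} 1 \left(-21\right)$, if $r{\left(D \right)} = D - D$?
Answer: $0$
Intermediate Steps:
$r{\left(D \right)} = 0$
$38 r{\left(\frac{2}{-5} \right)} 1 \left(-21\right) = 38 \cdot 0 \cdot 1 \left(-21\right) = 38 \cdot 0 \left(-21\right) = 0 \left(-21\right) = 0$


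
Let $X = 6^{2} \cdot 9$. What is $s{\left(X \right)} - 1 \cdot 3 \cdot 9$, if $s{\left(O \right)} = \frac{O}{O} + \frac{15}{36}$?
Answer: $- \frac{307}{12} \approx -25.583$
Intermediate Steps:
$X = 324$ ($X = 36 \cdot 9 = 324$)
$s{\left(O \right)} = \frac{17}{12}$ ($s{\left(O \right)} = 1 + 15 \cdot \frac{1}{36} = 1 + \frac{5}{12} = \frac{17}{12}$)
$s{\left(X \right)} - 1 \cdot 3 \cdot 9 = \frac{17}{12} - 1 \cdot 3 \cdot 9 = \frac{17}{12} - 3 \cdot 9 = \frac{17}{12} - 27 = - \frac{307}{12}$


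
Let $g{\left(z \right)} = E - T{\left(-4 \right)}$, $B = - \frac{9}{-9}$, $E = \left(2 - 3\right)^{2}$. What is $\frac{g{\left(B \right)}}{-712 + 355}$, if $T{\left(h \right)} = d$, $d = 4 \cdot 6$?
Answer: $\frac{23}{357} \approx 0.064426$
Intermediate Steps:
$d = 24$
$T{\left(h \right)} = 24$
$E = 1$ ($E = \left(-1\right)^{2} = 1$)
$B = 1$ ($B = \left(-9\right) \left(- \frac{1}{9}\right) = 1$)
$g{\left(z \right)} = -23$ ($g{\left(z \right)} = 1 - 24 = -23$)
$\frac{g{\left(B \right)}}{-712 + 355} = - \frac{23}{-712 + 355} = - \frac{23}{-357} = \left(-23\right) \left(- \frac{1}{357}\right) = \frac{23}{357}$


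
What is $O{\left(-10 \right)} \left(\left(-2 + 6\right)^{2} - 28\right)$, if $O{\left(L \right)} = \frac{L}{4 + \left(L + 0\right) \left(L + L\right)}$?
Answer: $\frac{10}{17} \approx 0.58823$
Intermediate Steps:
$O{\left(L \right)} = \frac{L}{4 + 2 L^{2}}$ ($O{\left(L \right)} = \frac{L}{4 + L 2 L} = \frac{L}{4 + 2 L^{2}}$)
$O{\left(-10 \right)} \left(\left(-2 + 6\right)^{2} - 28\right) = \frac{1}{2} \left(-10\right) \frac{1}{2 + \left(-10\right)^{2}} \left(\left(-2 + 6\right)^{2} - 28\right) = \frac{1}{2} \left(-10\right) \frac{1}{2 + 100} \left(4^{2} - 28\right) = \frac{1}{2} \left(-10\right) \frac{1}{102} \left(16 - 28\right) = \frac{1}{2} \left(-10\right) \frac{1}{102} \left(-12\right) = \left(- \frac{5}{102}\right) \left(-12\right) = \frac{10}{17}$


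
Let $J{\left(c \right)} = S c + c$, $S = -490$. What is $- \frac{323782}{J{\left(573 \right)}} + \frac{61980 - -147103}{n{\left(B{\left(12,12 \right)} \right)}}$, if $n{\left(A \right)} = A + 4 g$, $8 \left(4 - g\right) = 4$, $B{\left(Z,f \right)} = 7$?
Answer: $\frac{2790058513}{280197} \approx 9957.5$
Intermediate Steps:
$J{\left(c \right)} = - 489 c$ ($J{\left(c \right)} = - 490 c + c = - 489 c$)
$g = \frac{7}{2}$ ($g = 4 - \frac{1}{2} = \frac{7}{2} \approx 3.5$)
$n{\left(A \right)} = 14 + A$ ($n{\left(A \right)} = A + 4 \cdot \frac{7}{2} = A + 14 = 14 + A$)
$- \frac{323782}{J{\left(573 \right)}} + \frac{61980 - -147103}{n{\left(B{\left(12,12 \right)} \right)}} = - \frac{323782}{\left(-489\right) 573} + \frac{61980 - -147103}{14 + 7} = - \frac{323782}{-280197} + \frac{61980 + 147103}{21} = \left(-323782\right) \left(- \frac{1}{280197}\right) + 209083 \cdot \frac{1}{21} = \frac{323782}{280197} + \frac{29869}{3} = \frac{2790058513}{280197}$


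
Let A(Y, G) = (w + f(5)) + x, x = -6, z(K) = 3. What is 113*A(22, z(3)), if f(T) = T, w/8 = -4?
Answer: -3729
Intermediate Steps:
w = -32 (w = 8*(-4) = -32)
A(Y, G) = -33 (A(Y, G) = (-32 + 5) - 6 = -27 - 6 = -33)
113*A(22, z(3)) = 113*(-33) = -3729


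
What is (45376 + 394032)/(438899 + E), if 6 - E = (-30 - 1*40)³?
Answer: 439408/781905 ≈ 0.56197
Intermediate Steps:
E = 343006 (E = 6 - (-30 - 1*40)³ = 6 - (-30 - 40)³ = 6 - 1*(-70)³ = 6 - 1*(-343000) = 6 + 343000 = 343006)
(45376 + 394032)/(438899 + E) = (45376 + 394032)/(438899 + 343006) = 439408/781905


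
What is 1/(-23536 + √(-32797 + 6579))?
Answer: -11768/276984757 - I*√26218/553969514 ≈ -4.2486e-5 - 2.9229e-7*I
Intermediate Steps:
1/(-23536 + √(-32797 + 6579)) = 1/(-23536 + √(-26218)) = 1/(-23536 + I*√26218)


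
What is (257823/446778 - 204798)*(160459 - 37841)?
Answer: -623301238892721/24821 ≈ -2.5112e+10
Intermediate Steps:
(257823/446778 - 204798)*(160459 - 37841) = (257823*(1/446778) - 204798)*122618 = (28647/49642 - 204798)*122618 = -10166553669/49642*122618 = -623301238892721/24821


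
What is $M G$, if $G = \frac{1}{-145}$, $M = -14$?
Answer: $\frac{14}{145} \approx 0.096552$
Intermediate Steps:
$G = - \frac{1}{145} \approx -0.0068966$
$M G = \left(-14\right) \left(- \frac{1}{145}\right) = \frac{14}{145}$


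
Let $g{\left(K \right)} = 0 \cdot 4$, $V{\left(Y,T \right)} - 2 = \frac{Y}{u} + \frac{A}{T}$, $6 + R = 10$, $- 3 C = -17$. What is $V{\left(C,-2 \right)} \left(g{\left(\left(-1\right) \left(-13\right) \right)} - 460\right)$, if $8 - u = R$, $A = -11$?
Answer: $- \frac{12305}{3} \approx -4101.7$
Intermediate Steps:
$C = \frac{17}{3}$ ($C = \left(- \frac{1}{3}\right) \left(-17\right) = \frac{17}{3} \approx 5.6667$)
$R = 4$ ($R = -6 + 10 = 4$)
$u = 4$ ($u = 8 - 4 = 4$)
$V{\left(Y,T \right)} = 2 - \frac{11}{T} + \frac{Y}{4}$ ($V{\left(Y,T \right)} = 2 + \left(\frac{Y}{4} - \frac{11}{T}\right) = 2 + \left(- \frac{11}{T} + \frac{Y}{4}\right) = 2 - \frac{11}{T} + \frac{Y}{4}$)
$g{\left(K \right)} = 0$
$V{\left(C,-2 \right)} \left(g{\left(\left(-1\right) \left(-13\right) \right)} - 460\right) = \left(2 - \frac{11}{-2} + \frac{1}{4} \cdot \frac{17}{3}\right) \left(0 - 460\right) = \left(2 - - \frac{11}{2} + \frac{17}{12}\right) \left(-460\right) = \left(2 + \frac{11}{2} + \frac{17}{12}\right) \left(-460\right) = \frac{107}{12} \left(-460\right) = - \frac{12305}{3}$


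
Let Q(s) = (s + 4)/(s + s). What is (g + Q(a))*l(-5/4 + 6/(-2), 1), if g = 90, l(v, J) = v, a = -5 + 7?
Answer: -3111/8 ≈ -388.88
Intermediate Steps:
a = 2
Q(s) = (4 + s)/(2*s) (Q(s) = (4 + s)/((2*s)) = (4 + s)*(1/(2*s)) = (4 + s)/(2*s))
(g + Q(a))*l(-5/4 + 6/(-2), 1) = (90 + (½)*(4 + 2)/2)*(-5/4 + 6/(-2)) = (90 + (½)*(½)*6)*(-5*¼ + 6*(-½)) = (90 + 3/2)*(-5/4 - 3) = (183/2)*(-17/4) = -3111/8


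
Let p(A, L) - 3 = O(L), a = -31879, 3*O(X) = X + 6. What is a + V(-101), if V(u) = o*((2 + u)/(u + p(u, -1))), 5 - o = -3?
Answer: -9210655/289 ≈ -31871.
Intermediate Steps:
O(X) = 2 + X/3 (O(X) = (X + 6)/3 = (6 + X)/3 = 2 + X/3)
o = 8 (o = 5 - 1*(-3) = 5 + 3 = 8)
p(A, L) = 5 + L/3 (p(A, L) = 3 + (2 + L/3) = 5 + L/3)
V(u) = 8*(2 + u)/(14/3 + u) (V(u) = 8*((2 + u)/(u + (5 + (⅓)*(-1)))) = 8*((2 + u)/(u + (5 - ⅓))) = 8*((2 + u)/(u + 14/3)) = 8*((2 + u)/(14/3 + u)) = 8*(2 + u)/(14/3 + u))
a + V(-101) = -31879 + 24*(2 - 101)/(14 + 3*(-101)) = -31879 + 24*(-99)/(14 - 303) = -31879 + 24*(-99)/(-289) = -31879 + 24*(-1/289)*(-99) = -31879 + 2376/289 = -9210655/289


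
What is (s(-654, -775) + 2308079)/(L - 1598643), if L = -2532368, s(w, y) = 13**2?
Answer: -2308248/4131011 ≈ -0.55876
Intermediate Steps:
s(w, y) = 169
(s(-654, -775) + 2308079)/(L - 1598643) = (169 + 2308079)/(-2532368 - 1598643) = 2308248/(-4131011) = 2308248*(-1/4131011) = -2308248/4131011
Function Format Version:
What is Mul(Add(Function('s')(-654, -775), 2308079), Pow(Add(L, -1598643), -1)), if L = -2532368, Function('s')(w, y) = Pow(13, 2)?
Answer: Rational(-2308248, 4131011) ≈ -0.55876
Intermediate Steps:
Function('s')(w, y) = 169
Mul(Add(Function('s')(-654, -775), 2308079), Pow(Add(L, -1598643), -1)) = Mul(Add(169, 2308079), Pow(Add(-2532368, -1598643), -1)) = Mul(2308248, Pow(-4131011, -1)) = Mul(2308248, Rational(-1, 4131011)) = Rational(-2308248, 4131011)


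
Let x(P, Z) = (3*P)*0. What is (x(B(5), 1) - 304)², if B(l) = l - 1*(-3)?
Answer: 92416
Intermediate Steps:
B(l) = 3 + l (B(l) = l + 3 = 3 + l)
x(P, Z) = 0
(x(B(5), 1) - 304)² = (0 - 304)² = (-304)² = 92416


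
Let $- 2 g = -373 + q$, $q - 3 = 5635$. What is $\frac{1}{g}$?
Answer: $- \frac{2}{5265} \approx -0.00037987$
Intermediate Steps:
$q = 5638$ ($q = 3 + 5635 = 5638$)
$g = - \frac{5265}{2}$ ($g = - \frac{-373 + 5638}{2} = \left(- \frac{1}{2}\right) 5265 = - \frac{5265}{2} \approx -2632.5$)
$\frac{1}{g} = \frac{1}{- \frac{5265}{2}} = - \frac{2}{5265}$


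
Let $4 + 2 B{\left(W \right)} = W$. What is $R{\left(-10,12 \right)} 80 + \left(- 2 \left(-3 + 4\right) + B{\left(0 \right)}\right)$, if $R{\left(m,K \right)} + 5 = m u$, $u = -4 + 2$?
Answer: $1196$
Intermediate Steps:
$u = -2$
$B{\left(W \right)} = -2 + \frac{W}{2}$
$R{\left(m,K \right)} = -5 - 2 m$ ($R{\left(m,K \right)} = -5 + m \left(-2\right) = -5 - 2 m$)
$R{\left(-10,12 \right)} 80 + \left(- 2 \left(-3 + 4\right) + B{\left(0 \right)}\right) = \left(-5 - -20\right) 80 + \left(- 2 \left(-3 + 4\right) + \left(-2 + \frac{1}{2} \cdot 0\right)\right) = \left(-5 + 20\right) 80 + \left(\left(-2\right) 1 + \left(-2 + 0\right)\right) = 15 \cdot 80 - 4 = 1200 - 4 = 1196$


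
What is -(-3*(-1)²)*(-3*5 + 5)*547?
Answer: -16410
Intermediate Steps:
-(-3*(-1)²)*(-3*5 + 5)*547 = -(-3*1)*(-15 + 5)*547 = -(-3)*(-10)*547 = -1*30*547 = -30*547 = -16410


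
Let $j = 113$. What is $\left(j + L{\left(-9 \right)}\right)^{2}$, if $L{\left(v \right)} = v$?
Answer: $10816$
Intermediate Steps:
$\left(j + L{\left(-9 \right)}\right)^{2} = \left(113 - 9\right)^{2} = 104^{2} = 10816$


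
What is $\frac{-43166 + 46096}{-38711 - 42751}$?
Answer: $- \frac{1465}{40731} \approx -0.035968$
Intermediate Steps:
$\frac{-43166 + 46096}{-38711 - 42751} = \frac{2930}{-81462} = 2930 \left(- \frac{1}{81462}\right) = - \frac{1465}{40731}$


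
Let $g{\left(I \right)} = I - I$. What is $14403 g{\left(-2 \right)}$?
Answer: $0$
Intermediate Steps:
$g{\left(I \right)} = 0$
$14403 g{\left(-2 \right)} = 14403 \cdot 0 = 0$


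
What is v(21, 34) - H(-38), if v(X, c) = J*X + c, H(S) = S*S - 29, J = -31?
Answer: -2032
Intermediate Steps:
H(S) = -29 + S² (H(S) = S² - 29 = -29 + S²)
v(X, c) = c - 31*X (v(X, c) = -31*X + c = c - 31*X)
v(21, 34) - H(-38) = (34 - 31*21) - (-29 + (-38)²) = (34 - 651) - (-29 + 1444) = -617 - 1*1415 = -617 - 1415 = -2032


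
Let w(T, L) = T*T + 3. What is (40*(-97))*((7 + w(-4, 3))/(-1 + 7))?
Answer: -50440/3 ≈ -16813.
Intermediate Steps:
w(T, L) = 3 + T² (w(T, L) = T² + 3 = 3 + T²)
(40*(-97))*((7 + w(-4, 3))/(-1 + 7)) = (40*(-97))*((7 + (3 + (-4)²))/(-1 + 7)) = -3880*(7 + (3 + 16))/6 = -3880*(7 + 19)/6 = -100880/6 = -3880*13/3 = -50440/3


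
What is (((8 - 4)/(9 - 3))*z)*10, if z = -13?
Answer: -260/3 ≈ -86.667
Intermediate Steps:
(((8 - 4)/(9 - 3))*z)*10 = (((8 - 4)/(9 - 3))*(-13))*10 = ((4/6)*(-13))*10 = ((4*(⅙))*(-13))*10 = ((⅔)*(-13))*10 = -26/3*10 = -260/3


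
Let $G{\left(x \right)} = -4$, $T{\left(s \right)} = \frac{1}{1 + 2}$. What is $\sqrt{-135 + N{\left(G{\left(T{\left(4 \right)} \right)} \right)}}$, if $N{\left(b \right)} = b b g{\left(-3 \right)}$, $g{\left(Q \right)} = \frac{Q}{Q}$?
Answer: $i \sqrt{119} \approx 10.909 i$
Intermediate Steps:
$T{\left(s \right)} = \frac{1}{3}$
$g{\left(Q \right)} = 1$
$N{\left(b \right)} = b^{2}$ ($N{\left(b \right)} = b b 1 = b^{2} \cdot 1 = b^{2}$)
$\sqrt{-135 + N{\left(G{\left(T{\left(4 \right)} \right)} \right)}} = \sqrt{-135 + \left(-4\right)^{2}} = \sqrt{-135 + 16} = \sqrt{-119} = i \sqrt{119}$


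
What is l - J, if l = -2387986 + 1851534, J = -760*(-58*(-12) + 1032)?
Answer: 776828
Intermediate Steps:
J = -1313280 (J = -760*(696 + 1032) = -760*1728 = -1313280)
l = -536452
l - J = -536452 - 1*(-1313280) = -536452 + 1313280 = 776828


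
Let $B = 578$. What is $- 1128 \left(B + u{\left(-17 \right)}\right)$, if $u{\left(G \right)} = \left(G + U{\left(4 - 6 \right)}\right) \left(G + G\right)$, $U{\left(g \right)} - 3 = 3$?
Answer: $-1073856$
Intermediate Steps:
$U{\left(g \right)} = 6$ ($U{\left(g \right)} = 3 + 3 = 6$)
$u{\left(G \right)} = 2 G \left(6 + G\right)$ ($u{\left(G \right)} = \left(G + 6\right) \left(G + G\right) = \left(6 + G\right) 2 G = 2 G \left(6 + G\right)$)
$- 1128 \left(B + u{\left(-17 \right)}\right) = - 1128 \left(578 + 2 \left(-17\right) \left(6 - 17\right)\right) = - 1128 \left(578 + 2 \left(-17\right) \left(-11\right)\right) = - 1128 \left(578 + 374\right) = \left(-1128\right) 952 = -1073856$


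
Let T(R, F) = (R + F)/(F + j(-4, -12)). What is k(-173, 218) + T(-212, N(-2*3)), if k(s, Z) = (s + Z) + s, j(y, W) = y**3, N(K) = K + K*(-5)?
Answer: -1233/10 ≈ -123.30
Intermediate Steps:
N(K) = -4*K (N(K) = K - 5*K = -4*K)
k(s, Z) = Z + 2*s (k(s, Z) = (Z + s) + s = Z + 2*s)
T(R, F) = (F + R)/(-64 + F) (T(R, F) = (R + F)/(F + (-4)**3) = (F + R)/(F - 64) = (F + R)/(-64 + F))
k(-173, 218) + T(-212, N(-2*3)) = (218 + 2*(-173)) + (-(-8)*3 - 212)/(-64 - (-8)*3) = (218 - 346) + (-4*(-6) - 212)/(-64 - 4*(-6)) = -128 + (24 - 212)/(-64 + 24) = -128 - 188/(-40) = -128 - 1/40*(-188) = -128 + 47/10 = -1233/10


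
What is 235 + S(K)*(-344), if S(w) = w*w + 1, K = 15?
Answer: -77509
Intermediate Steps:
S(w) = 1 + w² (S(w) = w² + 1 = 1 + w²)
235 + S(K)*(-344) = 235 + (1 + 15²)*(-344) = 235 + (1 + 225)*(-344) = 235 + 226*(-344) = 235 - 77744 = -77509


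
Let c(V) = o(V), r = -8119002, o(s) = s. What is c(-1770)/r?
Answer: 295/1353167 ≈ 0.00021801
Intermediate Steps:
c(V) = V
c(-1770)/r = -1770/(-8119002) = -1770*(-1/8119002) = 295/1353167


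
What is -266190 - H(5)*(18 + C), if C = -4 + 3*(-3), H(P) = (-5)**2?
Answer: -266315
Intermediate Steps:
H(P) = 25
C = -13 (C = -4 - 9 = -13)
-266190 - H(5)*(18 + C) = -266190 - 25*(18 - 13) = -266190 - 25*5 = -266190 - 1*125 = -266190 - 125 = -266315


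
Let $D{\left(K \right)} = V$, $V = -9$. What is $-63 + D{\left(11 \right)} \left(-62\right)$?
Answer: $495$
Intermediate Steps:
$D{\left(K \right)} = -9$
$-63 + D{\left(11 \right)} \left(-62\right) = -63 - -558 = -63 + 558 = 495$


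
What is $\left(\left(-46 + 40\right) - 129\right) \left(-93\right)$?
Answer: $12555$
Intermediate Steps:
$\left(\left(-46 + 40\right) - 129\right) \left(-93\right) = \left(-6 - 129\right) \left(-93\right) = \left(-135\right) \left(-93\right) = 12555$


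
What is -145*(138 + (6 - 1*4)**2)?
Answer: -20590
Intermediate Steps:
-145*(138 + (6 - 1*4)**2) = -145*(138 + (6 - 4)**2) = -145*(138 + 2**2) = -145*(138 + 4) = -145*142 = -20590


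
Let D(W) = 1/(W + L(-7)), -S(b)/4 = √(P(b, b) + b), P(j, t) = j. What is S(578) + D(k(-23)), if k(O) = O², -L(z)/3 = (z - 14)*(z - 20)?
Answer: -159393/1172 ≈ -136.00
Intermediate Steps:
L(z) = -3*(-20 + z)*(-14 + z) (L(z) = -3*(z - 14)*(z - 20) = -3*(-14 + z)*(-20 + z) = -3*(-20 + z)*(-14 + z))
S(b) = -4*√2*√b (S(b) = -4*√(b + b) = -4*√2*√b)
D(W) = 1/(-1701 + W) (D(W) = 1/(W + (-840 - 3*(-7)² + 102*(-7))) = 1/(W + (-840 - 3*49 - 714)) = 1/(W + (-840 - 147 - 714)) = 1/(W - 1701) = 1/(-1701 + W))
S(578) + D(k(-23)) = -4*√2*√578 + 1/(-1701 + (-23)²) = -4*√2*17*√2 + 1/(-1701 + 529) = -136 + 1/(-1172) = -136 - 1/1172 = -159393/1172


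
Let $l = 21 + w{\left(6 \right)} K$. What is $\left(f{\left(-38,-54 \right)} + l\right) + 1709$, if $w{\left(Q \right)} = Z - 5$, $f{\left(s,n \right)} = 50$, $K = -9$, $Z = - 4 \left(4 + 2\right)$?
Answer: $2041$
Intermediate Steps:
$Z = -24$ ($Z = \left(-4\right) 6 = -24$)
$w{\left(Q \right)} = -29$ ($w{\left(Q \right)} = -24 - 5 = -29$)
$l = 282$ ($l = 21 - -261 = 21 + 261 = 282$)
$\left(f{\left(-38,-54 \right)} + l\right) + 1709 = \left(50 + 282\right) + 1709 = 332 + 1709 = 2041$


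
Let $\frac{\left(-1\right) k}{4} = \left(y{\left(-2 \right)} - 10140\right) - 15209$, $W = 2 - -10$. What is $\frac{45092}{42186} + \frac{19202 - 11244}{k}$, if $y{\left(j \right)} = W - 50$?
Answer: $\frac{1228679651}{1070975982} \approx 1.1473$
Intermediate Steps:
$W = 12$ ($W = 2 + 10 = 12$)
$y{\left(j \right)} = -38$ ($y{\left(j \right)} = 12 - 50 = -38$)
$k = 101548$ ($k = - 4 \left(\left(-38 - 10140\right) - 15209\right) = - 4 \left(-10178 - 15209\right) = \left(-4\right) \left(-25387\right) = 101548$)
$\frac{45092}{42186} + \frac{19202 - 11244}{k} = \frac{45092}{42186} + \frac{19202 - 11244}{101548} = 45092 \cdot \frac{1}{42186} + 7958 \cdot \frac{1}{101548} = \frac{22546}{21093} + \frac{3979}{50774} = \frac{1228679651}{1070975982}$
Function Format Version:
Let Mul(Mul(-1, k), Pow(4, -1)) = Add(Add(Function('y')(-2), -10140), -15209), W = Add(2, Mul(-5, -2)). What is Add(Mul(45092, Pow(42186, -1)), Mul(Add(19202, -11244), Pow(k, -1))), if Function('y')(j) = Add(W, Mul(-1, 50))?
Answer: Rational(1228679651, 1070975982) ≈ 1.1473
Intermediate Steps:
W = 12 (W = Add(2, 10) = 12)
Function('y')(j) = -38 (Function('y')(j) = Add(12, Mul(-1, 50)) = Add(12, -50) = -38)
k = 101548 (k = Mul(-4, Add(Add(-38, -10140), -15209)) = Mul(-4, Add(-10178, -15209)) = Mul(-4, -25387) = 101548)
Add(Mul(45092, Pow(42186, -1)), Mul(Add(19202, -11244), Pow(k, -1))) = Add(Mul(45092, Pow(42186, -1)), Mul(Add(19202, -11244), Pow(101548, -1))) = Add(Mul(45092, Rational(1, 42186)), Mul(7958, Rational(1, 101548))) = Add(Rational(22546, 21093), Rational(3979, 50774)) = Rational(1228679651, 1070975982)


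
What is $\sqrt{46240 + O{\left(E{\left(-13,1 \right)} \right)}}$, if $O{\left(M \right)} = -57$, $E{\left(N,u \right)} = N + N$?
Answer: $\sqrt{46183} \approx 214.9$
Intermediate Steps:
$E{\left(N,u \right)} = 2 N$
$\sqrt{46240 + O{\left(E{\left(-13,1 \right)} \right)}} = \sqrt{46240 - 57} = \sqrt{46183}$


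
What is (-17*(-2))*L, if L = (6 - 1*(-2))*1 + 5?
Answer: 442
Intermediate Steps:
L = 13 (L = (6 + 2)*1 + 5 = 8*1 + 5 = 8 + 5 = 13)
(-17*(-2))*L = -17*(-2)*13 = 34*13 = 442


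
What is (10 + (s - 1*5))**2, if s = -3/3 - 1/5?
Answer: 361/25 ≈ 14.440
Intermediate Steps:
s = -6/5 (s = -3*1/3 - 1*1/5 = -1 - 1/5 = -6/5 ≈ -1.2000)
(10 + (s - 1*5))**2 = (10 + (-6/5 - 1*5))**2 = (10 + (-6/5 - 5))**2 = (10 - 31/5)**2 = (19/5)**2 = 361/25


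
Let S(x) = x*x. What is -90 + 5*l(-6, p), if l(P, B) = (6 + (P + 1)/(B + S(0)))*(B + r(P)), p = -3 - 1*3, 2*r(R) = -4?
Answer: -1090/3 ≈ -363.33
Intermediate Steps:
r(R) = -2 (r(R) = (1/2)*(-4) = -2)
S(x) = x**2
p = -6 (p = -3 - 3 = -6)
l(P, B) = (-2 + B)*(6 + (1 + P)/B) (l(P, B) = (6 + (P + 1)/(B + 0**2))*(B - 2) = (6 + (1 + P)/(B + 0))*(-2 + B) = (6 + (1 + P)/B)*(-2 + B) = (-2 + B)*(6 + (1 + P)/B))
-90 + 5*l(-6, p) = -90 + 5*(-11 - 6 - 2/(-6) + 6*(-6) - 2*(-6)/(-6)) = -90 + 5*(-11 - 6 - 2*(-1/6) - 36 - 2*(-6)*(-1/6)) = -90 + 5*(-11 - 6 + 1/3 - 36 - 2) = -90 + 5*(-164/3) = -90 - 820/3 = -1090/3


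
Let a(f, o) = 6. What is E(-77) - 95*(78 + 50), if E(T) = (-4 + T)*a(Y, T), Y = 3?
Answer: -12646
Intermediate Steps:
E(T) = -24 + 6*T (E(T) = (-4 + T)*6 = -24 + 6*T)
E(-77) - 95*(78 + 50) = (-24 + 6*(-77)) - 95*(78 + 50) = (-24 - 462) - 95*128 = -486 - 12160 = -12646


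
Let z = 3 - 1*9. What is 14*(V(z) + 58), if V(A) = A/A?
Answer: 826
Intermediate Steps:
z = -6 (z = 3 - 9 = -6)
V(A) = 1
14*(V(z) + 58) = 14*(1 + 58) = 14*59 = 826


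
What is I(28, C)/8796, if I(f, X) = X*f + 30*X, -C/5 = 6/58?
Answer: -5/1466 ≈ -0.0034106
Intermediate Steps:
C = -15/29 (C = -30/58 = -5*3/29 = -15/29 ≈ -0.51724)
I(f, X) = 30*X + X*f
I(28, C)/8796 = -15*(30 + 28)/29/8796 = -15/29*58*(1/8796) = -30*1/8796 = -5/1466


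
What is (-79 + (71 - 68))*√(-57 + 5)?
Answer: -152*I*√13 ≈ -548.04*I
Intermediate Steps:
(-79 + (71 - 68))*√(-57 + 5) = (-79 + 3)*√(-52) = -152*I*√13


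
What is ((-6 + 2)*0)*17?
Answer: 0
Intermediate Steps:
((-6 + 2)*0)*17 = -4*0*17 = 0*17 = 0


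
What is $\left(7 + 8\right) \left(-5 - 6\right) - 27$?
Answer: $-192$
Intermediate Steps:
$\left(7 + 8\right) \left(-5 - 6\right) - 27 = 15 \left(-11\right) - 27 = -165 - 27 = -192$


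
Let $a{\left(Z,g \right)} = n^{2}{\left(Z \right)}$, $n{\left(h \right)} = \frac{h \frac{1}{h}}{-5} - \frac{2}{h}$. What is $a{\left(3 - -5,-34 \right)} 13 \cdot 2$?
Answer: $\frac{1053}{200} \approx 5.265$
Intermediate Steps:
$n{\left(h \right)} = - \frac{1}{5} - \frac{2}{h}$ ($n{\left(h \right)} = 1 \left(- \frac{1}{5}\right) - \frac{2}{h} = - \frac{1}{5} - \frac{2}{h}$)
$a{\left(Z,g \right)} = \frac{\left(-10 - Z\right)^{2}}{25 Z^{2}}$ ($a{\left(Z,g \right)} = \left(\frac{-10 - Z}{5 Z}\right)^{2} = \frac{\left(-10 - Z\right)^{2}}{25 Z^{2}}$)
$a{\left(3 - -5,-34 \right)} 13 \cdot 2 = \frac{\left(10 + \left(3 - -5\right)\right)^{2}}{25 \left(3 - -5\right)^{2}} \cdot 13 \cdot 2 = \frac{\left(10 + \left(3 + 5\right)\right)^{2}}{25 \left(3 + 5\right)^{2}} \cdot 26 = \frac{\left(10 + 8\right)^{2}}{25 \cdot 64} \cdot 26 = \frac{1}{25} \cdot \frac{1}{64} \cdot 18^{2} \cdot 26 = \frac{1}{25} \cdot \frac{1}{64} \cdot 324 \cdot 26 = \frac{81}{400} \cdot 26 = \frac{1053}{200}$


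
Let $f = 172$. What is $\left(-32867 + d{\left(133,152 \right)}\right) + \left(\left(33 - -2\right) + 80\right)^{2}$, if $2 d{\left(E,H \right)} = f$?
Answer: $-19556$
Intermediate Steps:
$d{\left(E,H \right)} = 86$ ($d{\left(E,H \right)} = \frac{1}{2} \cdot 172 = 86$)
$\left(-32867 + d{\left(133,152 \right)}\right) + \left(\left(33 - -2\right) + 80\right)^{2} = \left(-32867 + 86\right) + \left(\left(33 - -2\right) + 80\right)^{2} = -32781 + \left(\left(33 + 2\right) + 80\right)^{2} = -32781 + \left(35 + 80\right)^{2} = -32781 + 115^{2} = -32781 + 13225 = -19556$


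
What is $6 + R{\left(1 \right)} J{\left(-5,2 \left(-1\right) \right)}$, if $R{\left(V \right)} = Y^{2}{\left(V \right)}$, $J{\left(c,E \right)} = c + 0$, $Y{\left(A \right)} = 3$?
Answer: $-39$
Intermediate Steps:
$J{\left(c,E \right)} = c$
$R{\left(V \right)} = 9$ ($R{\left(V \right)} = 3^{2} = 9$)
$6 + R{\left(1 \right)} J{\left(-5,2 \left(-1\right) \right)} = 6 + 9 \left(-5\right) = 6 - 45 = -39$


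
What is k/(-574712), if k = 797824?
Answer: -99728/71839 ≈ -1.3882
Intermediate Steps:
k/(-574712) = 797824/(-574712) = 797824*(-1/574712) = -99728/71839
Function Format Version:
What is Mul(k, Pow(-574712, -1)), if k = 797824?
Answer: Rational(-99728, 71839) ≈ -1.3882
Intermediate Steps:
Mul(k, Pow(-574712, -1)) = Mul(797824, Pow(-574712, -1)) = Mul(797824, Rational(-1, 574712)) = Rational(-99728, 71839)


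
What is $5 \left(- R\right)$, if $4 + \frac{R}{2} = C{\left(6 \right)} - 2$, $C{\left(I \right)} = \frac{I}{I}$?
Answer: $50$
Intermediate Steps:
$C{\left(I \right)} = 1$
$R = -10$ ($R = -8 + 2 \left(1 - 2\right) = -8 + 2 \left(-1\right) = -8 - 2 = -10$)
$5 \left(- R\right) = 5 \left(\left(-1\right) \left(-10\right)\right) = 5 \cdot 10 = 50$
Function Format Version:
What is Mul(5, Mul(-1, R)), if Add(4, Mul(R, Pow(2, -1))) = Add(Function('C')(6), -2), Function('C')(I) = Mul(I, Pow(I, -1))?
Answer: 50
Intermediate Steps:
Function('C')(I) = 1
R = -10 (R = Add(-8, Mul(2, Add(1, -2))) = Add(-8, Mul(2, -1)) = Add(-8, -2) = -10)
Mul(5, Mul(-1, R)) = Mul(5, Mul(-1, -10)) = Mul(5, 10) = 50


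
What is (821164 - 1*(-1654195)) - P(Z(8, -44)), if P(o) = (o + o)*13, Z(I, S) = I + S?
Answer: 2476295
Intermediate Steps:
P(o) = 26*o (P(o) = (2*o)*13 = 26*o)
(821164 - 1*(-1654195)) - P(Z(8, -44)) = (821164 - 1*(-1654195)) - 26*(8 - 44) = (821164 + 1654195) - 26*(-36) = 2475359 - 1*(-936) = 2475359 + 936 = 2476295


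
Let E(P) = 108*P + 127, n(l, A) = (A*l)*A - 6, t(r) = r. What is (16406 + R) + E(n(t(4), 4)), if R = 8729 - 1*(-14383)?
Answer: 45909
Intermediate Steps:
R = 23112 (R = 8729 + 14383 = 23112)
n(l, A) = -6 + l*A² (n(l, A) = l*A² - 6 = -6 + l*A²)
E(P) = 127 + 108*P
(16406 + R) + E(n(t(4), 4)) = (16406 + 23112) + (127 + 108*(-6 + 4*4²)) = 39518 + (127 + 108*(-6 + 4*16)) = 39518 + (127 + 108*(-6 + 64)) = 39518 + (127 + 108*58) = 39518 + (127 + 6264) = 39518 + 6391 = 45909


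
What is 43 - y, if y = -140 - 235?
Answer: 418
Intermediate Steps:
y = -375
43 - y = 43 - 1*(-375) = 43 + 375 = 418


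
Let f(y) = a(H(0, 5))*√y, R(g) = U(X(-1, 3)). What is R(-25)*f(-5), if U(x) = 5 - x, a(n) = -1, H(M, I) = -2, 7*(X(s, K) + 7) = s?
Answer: -85*I*√5/7 ≈ -27.152*I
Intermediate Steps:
X(s, K) = -7 + s/7
R(g) = 85/7 (R(g) = 5 - (-7 + (⅐)*(-1)) = 5 - (-7 - ⅐) = 5 - 1*(-50/7) = 5 + 50/7 = 85/7)
f(y) = -√y
R(-25)*f(-5) = 85*(-√(-5))/7 = 85*(-I*√5)/7 = -85*I*√5/7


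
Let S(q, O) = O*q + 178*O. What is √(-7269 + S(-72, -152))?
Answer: I*√23381 ≈ 152.91*I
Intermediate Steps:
S(q, O) = 178*O + O*q
√(-7269 + S(-72, -152)) = √(-7269 - 152*(178 - 72)) = √(-7269 - 152*106) = √(-7269 - 16112) = √(-23381) = I*√23381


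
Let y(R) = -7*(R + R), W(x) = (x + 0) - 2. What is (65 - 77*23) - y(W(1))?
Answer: -1720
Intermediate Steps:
W(x) = -2 + x (W(x) = x - 2 = -2 + x)
y(R) = -14*R
(65 - 77*23) - y(W(1)) = (65 - 77*23) - (-14)*(-2 + 1) = (65 - 1771) - (-14)*(-1) = -1706 - 1*14 = -1706 - 14 = -1720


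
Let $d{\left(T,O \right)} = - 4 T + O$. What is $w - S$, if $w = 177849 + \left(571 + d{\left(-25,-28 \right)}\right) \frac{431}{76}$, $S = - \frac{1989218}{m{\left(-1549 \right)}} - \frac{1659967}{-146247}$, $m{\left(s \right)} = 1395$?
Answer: $\frac{23057241036107}{126057780} \approx 1.8291 \cdot 10^{5}$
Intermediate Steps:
$d{\left(T,O \right)} = O - 4 T$
$S = - \frac{2346353747}{1658655}$ ($S = - \frac{1989218}{1395} - \frac{1659967}{-146247} = \left(-1989218\right) \frac{1}{1395} - - \frac{40487}{3567} = - \frac{1989218}{1395} + \frac{40487}{3567} = - \frac{2346353747}{1658655} \approx -1414.6$)
$w = \frac{13793657}{76}$ ($w = 177849 + \left(571 - -72\right) \frac{431}{76} = 177849 + \left(571 + \left(-28 + 100\right)\right) 431 \cdot \frac{1}{76} = 177849 + \left(571 + 72\right) \frac{431}{76} = 177849 + 643 \cdot \frac{431}{76} = 177849 + \frac{277133}{76} = \frac{13793657}{76} \approx 1.815 \cdot 10^{5}$)
$w - S = \frac{13793657}{76} - - \frac{2346353747}{1658655} = \frac{13793657}{76} + \frac{2346353747}{1658655} = \frac{23057241036107}{126057780}$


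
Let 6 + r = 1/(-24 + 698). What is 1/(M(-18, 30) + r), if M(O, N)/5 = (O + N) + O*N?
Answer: -674/1783403 ≈ -0.00037793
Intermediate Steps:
r = -4043/674 (r = -6 + 1/(-24 + 698) = -6 + 1/674 = -4043/674 ≈ -5.9985)
M(O, N) = 5*N + 5*O + 5*N*O (M(O, N) = 5*((O + N) + O*N) = 5*((N + O) + N*O) = 5*(N + O + N*O) = 5*N + 5*O + 5*N*O)
1/(M(-18, 30) + r) = 1/((5*30 + 5*(-18) + 5*30*(-18)) - 4043/674) = 1/((150 - 90 - 2700) - 4043/674) = 1/(-2640 - 4043/674) = 1/(-1783403/674) = -674/1783403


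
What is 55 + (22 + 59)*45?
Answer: 3700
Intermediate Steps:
55 + (22 + 59)*45 = 55 + 81*45 = 55 + 3645 = 3700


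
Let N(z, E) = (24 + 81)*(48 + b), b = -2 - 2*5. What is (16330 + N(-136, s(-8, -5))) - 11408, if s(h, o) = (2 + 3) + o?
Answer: 8702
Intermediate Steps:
b = -12 (b = -2 - 10 = -12)
s(h, o) = 5 + o
N(z, E) = 3780 (N(z, E) = (24 + 81)*(48 - 12) = 105*36 = 3780)
(16330 + N(-136, s(-8, -5))) - 11408 = (16330 + 3780) - 11408 = 20110 - 11408 = 8702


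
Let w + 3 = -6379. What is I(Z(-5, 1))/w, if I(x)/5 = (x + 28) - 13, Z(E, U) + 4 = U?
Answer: -30/3191 ≈ -0.0094014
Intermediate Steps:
Z(E, U) = -4 + U
I(x) = 75 + 5*x (I(x) = 5*((x + 28) - 13) = 5*((28 + x) - 13) = 5*(15 + x) = 75 + 5*x)
w = -6382 (w = -3 - 6379 = -6382)
I(Z(-5, 1))/w = (75 + 5*(-4 + 1))/(-6382) = (75 + 5*(-3))*(-1/6382) = (75 - 15)*(-1/6382) = 60*(-1/6382) = -30/3191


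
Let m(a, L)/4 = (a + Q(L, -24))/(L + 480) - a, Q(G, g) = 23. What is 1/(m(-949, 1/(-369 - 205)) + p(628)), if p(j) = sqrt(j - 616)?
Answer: 23964275904211/90783390421419371 - 75910719361*sqrt(3)/544700342528516226 ≈ 0.00026373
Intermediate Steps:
p(j) = sqrt(-616 + j)
m(a, L) = -4*a + 4*(23 + a)/(480 + L) (m(a, L) = 4*((a + 23)/(L + 480) - a) = 4*((23 + a)/(480 + L) - a) = 4*(-a + (23 + a)/(480 + L)) = -4*a + 4*(23 + a)/(480 + L))
1/(m(-949, 1/(-369 - 205)) + p(628)) = 1/(4*(23 - 479*(-949) - 1*(-949)/(-369 - 205))/(480 + 1/(-369 - 205)) + sqrt(-616 + 628)) = 1/(4*(23 + 454571 - 1*(-949)/(-574))/(480 + 1/(-574)) + sqrt(12)) = 1/(4*(23 + 454571 - 1*(-1/574)*(-949))/(480 - 1/574) + 2*sqrt(3)) = 1/(4*(23 + 454571 - 949/574)/(275519/574) + 2*sqrt(3)) = 1/(4*(574/275519)*(260936007/574) + 2*sqrt(3)) = 1/(1043744028/275519 + 2*sqrt(3))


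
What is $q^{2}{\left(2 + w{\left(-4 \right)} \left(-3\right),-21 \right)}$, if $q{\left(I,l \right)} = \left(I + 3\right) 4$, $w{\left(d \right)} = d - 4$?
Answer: $13456$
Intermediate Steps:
$w{\left(d \right)} = -4 + d$
$q{\left(I,l \right)} = 12 + 4 I$ ($q{\left(I,l \right)} = \left(3 + I\right) 4 = 12 + 4 I$)
$q^{2}{\left(2 + w{\left(-4 \right)} \left(-3\right),-21 \right)} = \left(12 + 4 \left(2 + \left(-4 - 4\right) \left(-3\right)\right)\right)^{2} = \left(12 + 4 \left(2 - -24\right)\right)^{2} = \left(12 + 4 \left(2 + 24\right)\right)^{2} = \left(12 + 4 \cdot 26\right)^{2} = \left(12 + 104\right)^{2} = 116^{2} = 13456$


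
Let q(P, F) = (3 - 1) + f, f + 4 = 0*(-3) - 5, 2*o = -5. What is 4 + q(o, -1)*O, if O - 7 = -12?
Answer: 39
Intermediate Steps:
o = -5/2 (o = (½)*(-5) = -5/2 ≈ -2.5000)
O = -5 (O = 7 - 12 = -5)
f = -9 (f = -4 + (0*(-3) - 5) = -4 + (0 - 5) = -4 - 5 = -9)
q(P, F) = -7 (q(P, F) = (3 - 1) - 9 = 2 - 9 = -7)
4 + q(o, -1)*O = 4 - 7*(-5) = 4 + 35 = 39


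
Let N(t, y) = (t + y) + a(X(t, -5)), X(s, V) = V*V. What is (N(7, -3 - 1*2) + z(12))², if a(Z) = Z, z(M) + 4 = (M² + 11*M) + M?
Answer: 96721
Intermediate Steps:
X(s, V) = V²
z(M) = -4 + M² + 12*M (z(M) = -4 + ((M² + 11*M) + M) = -4 + (M² + 12*M) = -4 + M² + 12*M)
N(t, y) = 25 + t + y (N(t, y) = (t + y) + (-5)² = (t + y) + 25 = 25 + t + y)
(N(7, -3 - 1*2) + z(12))² = ((25 + 7 + (-3 - 1*2)) + (-4 + 12² + 12*12))² = ((25 + 7 + (-3 - 2)) + (-4 + 144 + 144))² = ((25 + 7 - 5) + 284)² = (27 + 284)² = 311² = 96721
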